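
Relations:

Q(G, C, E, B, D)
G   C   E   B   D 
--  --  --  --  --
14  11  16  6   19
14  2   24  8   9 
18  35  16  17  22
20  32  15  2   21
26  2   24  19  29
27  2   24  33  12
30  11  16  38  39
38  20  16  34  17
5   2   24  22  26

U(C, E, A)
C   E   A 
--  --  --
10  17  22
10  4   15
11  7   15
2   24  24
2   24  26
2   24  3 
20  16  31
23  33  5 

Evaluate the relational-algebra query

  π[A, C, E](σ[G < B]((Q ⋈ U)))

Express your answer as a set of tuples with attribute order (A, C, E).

Joining Q and U on C, E yields {(14, 2, 24, 8, 9, 24), (14, 2, 24, 8, 9, 26), (14, 2, 24, 8, 9, 3), (26, 2, 24, 19, 29, 24), (26, 2, 24, 19, 29, 26), (26, 2, 24, 19, 29, 3), (27, 2, 24, 33, 12, 24), (27, 2, 24, 33, 12, 26), (27, 2, 24, 33, 12, 3), (38, 20, 16, 34, 17, 31), (5, 2, 24, 22, 26, 24), (5, 2, 24, 22, 26, 26), (5, 2, 24, 22, 26, 3)}.
Selection G < B: {(27, 2, 24, 33, 12, 24), (27, 2, 24, 33, 12, 26), (27, 2, 24, 33, 12, 3), (5, 2, 24, 22, 26, 24), (5, 2, 24, 22, 26, 26), (5, 2, 24, 22, 26, 3)}
Projecting to A, C, E (3 duplicate(s) eliminated): {(24, 2, 24), (26, 2, 24), (3, 2, 24)}

{(24, 2, 24), (26, 2, 24), (3, 2, 24)}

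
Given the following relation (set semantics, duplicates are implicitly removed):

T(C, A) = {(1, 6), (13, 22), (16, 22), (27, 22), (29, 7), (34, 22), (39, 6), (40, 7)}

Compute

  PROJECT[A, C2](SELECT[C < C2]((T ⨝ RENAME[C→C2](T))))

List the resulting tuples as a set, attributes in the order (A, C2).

{(22, 16), (22, 27), (22, 34), (6, 39), (7, 40)}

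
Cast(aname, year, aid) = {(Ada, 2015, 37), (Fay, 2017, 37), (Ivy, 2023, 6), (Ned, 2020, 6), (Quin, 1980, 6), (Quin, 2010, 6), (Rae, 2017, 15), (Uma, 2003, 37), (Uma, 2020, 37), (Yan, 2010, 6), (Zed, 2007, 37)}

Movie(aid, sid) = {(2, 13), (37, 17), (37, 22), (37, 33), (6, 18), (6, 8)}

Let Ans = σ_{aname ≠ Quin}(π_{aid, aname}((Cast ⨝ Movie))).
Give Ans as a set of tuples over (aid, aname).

{(37, Ada), (37, Fay), (37, Uma), (37, Zed), (6, Ivy), (6, Ned), (6, Yan)}

Joining Cast and Movie on aid yields {(Ada, 2015, 37, 17), (Ada, 2015, 37, 22), (Ada, 2015, 37, 33), (Fay, 2017, 37, 17), (Fay, 2017, 37, 22), (Fay, 2017, 37, 33), (Ivy, 2023, 6, 18), (Ivy, 2023, 6, 8), (Ned, 2020, 6, 18), (Ned, 2020, 6, 8), (Quin, 1980, 6, 18), (Quin, 1980, 6, 8), (Quin, 2010, 6, 18), (Quin, 2010, 6, 8), (Uma, 2003, 37, 17), (Uma, 2003, 37, 22), (Uma, 2003, 37, 33), (Uma, 2020, 37, 17), (Uma, 2020, 37, 22), (Uma, 2020, 37, 33), (Yan, 2010, 6, 18), (Yan, 2010, 6, 8), (Zed, 2007, 37, 17), (Zed, 2007, 37, 22), (Zed, 2007, 37, 33)}.
π_{aid, aname} gives {(37, Ada), (37, Fay), (37, Uma), (37, Zed), (6, Ivy), (6, Ned), (6, Quin), (6, Yan)} (17 duplicate(s) eliminated).
σ[aname ≠ Quin]: keep tuples satisfying aname ≠ Quin → {(37, Ada), (37, Fay), (37, Uma), (37, Zed), (6, Ivy), (6, Ned), (6, Yan)}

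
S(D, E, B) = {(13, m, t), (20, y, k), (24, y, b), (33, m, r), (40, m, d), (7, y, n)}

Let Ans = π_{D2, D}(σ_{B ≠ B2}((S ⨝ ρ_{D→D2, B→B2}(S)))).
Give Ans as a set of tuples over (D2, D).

{(13, 33), (13, 40), (20, 24), (20, 7), (24, 20), (24, 7), (33, 13), (33, 40), (40, 13), (40, 33), (7, 20), (7, 24)}

ρ[D→D2, B→B2]: schema becomes (D2, E, B2); tuples unchanged.
Natural join on E: {(13, m, t, 13, t), (13, m, t, 33, r), (13, m, t, 40, d), (20, y, k, 20, k), (20, y, k, 24, b), (20, y, k, 7, n), (24, y, b, 20, k), (24, y, b, 24, b), (24, y, b, 7, n), (33, m, r, 13, t), (33, m, r, 33, r), (33, m, r, 40, d), (40, m, d, 13, t), (40, m, d, 33, r), (40, m, d, 40, d), (7, y, n, 20, k), (7, y, n, 24, b), (7, y, n, 7, n)}
Selection B ≠ B2: {(13, m, t, 33, r), (13, m, t, 40, d), (20, y, k, 24, b), (20, y, k, 7, n), (24, y, b, 20, k), (24, y, b, 7, n), (33, m, r, 13, t), (33, m, r, 40, d), (40, m, d, 13, t), (40, m, d, 33, r), (7, y, n, 20, k), (7, y, n, 24, b)}
π_{D2, D} gives {(13, 33), (13, 40), (20, 24), (20, 7), (24, 20), (24, 7), (33, 13), (33, 40), (40, 13), (40, 33), (7, 20), (7, 24)}.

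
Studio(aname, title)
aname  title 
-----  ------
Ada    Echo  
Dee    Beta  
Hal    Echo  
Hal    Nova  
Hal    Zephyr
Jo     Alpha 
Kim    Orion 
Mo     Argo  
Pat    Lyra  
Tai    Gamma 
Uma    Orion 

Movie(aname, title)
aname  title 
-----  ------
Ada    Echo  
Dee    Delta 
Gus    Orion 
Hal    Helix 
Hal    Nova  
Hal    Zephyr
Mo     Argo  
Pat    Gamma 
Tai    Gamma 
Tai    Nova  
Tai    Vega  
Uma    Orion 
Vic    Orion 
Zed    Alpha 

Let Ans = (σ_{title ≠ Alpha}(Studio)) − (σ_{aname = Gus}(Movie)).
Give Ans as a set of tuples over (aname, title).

{(Ada, Echo), (Dee, Beta), (Hal, Echo), (Hal, Nova), (Hal, Zephyr), (Kim, Orion), (Mo, Argo), (Pat, Lyra), (Tai, Gamma), (Uma, Orion)}

Selection title ≠ Alpha: {(Ada, Echo), (Dee, Beta), (Hal, Echo), (Hal, Nova), (Hal, Zephyr), (Kim, Orion), (Mo, Argo), (Pat, Lyra), (Tai, Gamma), (Uma, Orion)}
Selection aname = Gus: {(Gus, Orion)}
Set difference of the two operands is {(Ada, Echo), (Dee, Beta), (Hal, Echo), (Hal, Nova), (Hal, Zephyr), (Kim, Orion), (Mo, Argo), (Pat, Lyra), (Tai, Gamma), (Uma, Orion)}.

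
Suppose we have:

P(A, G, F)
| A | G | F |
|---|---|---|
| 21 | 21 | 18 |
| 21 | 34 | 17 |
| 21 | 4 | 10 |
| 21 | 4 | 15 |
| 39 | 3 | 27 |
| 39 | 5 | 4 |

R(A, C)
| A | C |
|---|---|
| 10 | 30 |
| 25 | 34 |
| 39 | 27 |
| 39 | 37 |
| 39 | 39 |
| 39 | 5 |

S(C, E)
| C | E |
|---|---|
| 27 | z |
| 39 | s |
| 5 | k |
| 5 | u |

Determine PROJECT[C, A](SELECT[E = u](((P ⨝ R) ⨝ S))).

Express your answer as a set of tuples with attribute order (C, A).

Natural join on A: {(39, 3, 27, 27), (39, 3, 27, 37), (39, 3, 27, 39), (39, 3, 27, 5), (39, 5, 4, 27), (39, 5, 4, 37), (39, 5, 4, 39), (39, 5, 4, 5)}
Natural join on C: {(39, 3, 27, 27, z), (39, 3, 27, 39, s), (39, 3, 27, 5, k), (39, 3, 27, 5, u), (39, 5, 4, 27, z), (39, 5, 4, 39, s), (39, 5, 4, 5, k), (39, 5, 4, 5, u)}
Selection E = u: {(39, 3, 27, 5, u), (39, 5, 4, 5, u)}
Projecting to C, A (1 duplicate(s) eliminated): {(5, 39)}

{(5, 39)}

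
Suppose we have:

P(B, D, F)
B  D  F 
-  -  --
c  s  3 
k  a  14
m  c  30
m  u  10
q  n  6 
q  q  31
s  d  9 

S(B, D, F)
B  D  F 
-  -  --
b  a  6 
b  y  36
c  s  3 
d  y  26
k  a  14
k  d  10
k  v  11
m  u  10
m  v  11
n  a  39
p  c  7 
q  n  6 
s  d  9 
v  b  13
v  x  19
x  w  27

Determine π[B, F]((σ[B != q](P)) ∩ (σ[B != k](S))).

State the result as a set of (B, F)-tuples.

{(c, 3), (m, 10), (s, 9)}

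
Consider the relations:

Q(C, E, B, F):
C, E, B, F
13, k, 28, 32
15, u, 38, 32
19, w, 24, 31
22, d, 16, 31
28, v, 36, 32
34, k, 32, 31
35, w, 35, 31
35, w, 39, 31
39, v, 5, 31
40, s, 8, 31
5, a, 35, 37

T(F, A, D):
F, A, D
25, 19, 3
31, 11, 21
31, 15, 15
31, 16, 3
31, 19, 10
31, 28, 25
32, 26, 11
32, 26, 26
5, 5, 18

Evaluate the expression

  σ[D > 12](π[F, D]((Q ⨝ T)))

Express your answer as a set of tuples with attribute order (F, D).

{(31, 15), (31, 21), (31, 25), (32, 26)}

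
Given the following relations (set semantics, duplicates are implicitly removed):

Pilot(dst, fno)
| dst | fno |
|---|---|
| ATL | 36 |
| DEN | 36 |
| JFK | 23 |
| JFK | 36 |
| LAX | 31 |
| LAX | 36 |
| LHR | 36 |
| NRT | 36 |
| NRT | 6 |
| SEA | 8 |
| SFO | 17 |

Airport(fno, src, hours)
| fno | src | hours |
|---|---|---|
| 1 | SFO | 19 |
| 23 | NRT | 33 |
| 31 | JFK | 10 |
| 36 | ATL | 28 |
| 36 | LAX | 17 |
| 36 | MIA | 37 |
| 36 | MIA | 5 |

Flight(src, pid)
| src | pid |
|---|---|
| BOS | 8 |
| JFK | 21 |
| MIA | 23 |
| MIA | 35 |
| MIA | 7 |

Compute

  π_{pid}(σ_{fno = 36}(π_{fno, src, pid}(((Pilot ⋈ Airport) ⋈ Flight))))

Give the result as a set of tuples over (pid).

Pilot ⋈ Airport (natural join on fno): {(ATL, 36, ATL, 28), (ATL, 36, LAX, 17), (ATL, 36, MIA, 37), (ATL, 36, MIA, 5), (DEN, 36, ATL, 28), (DEN, 36, LAX, 17), (DEN, 36, MIA, 37), (DEN, 36, MIA, 5), (JFK, 23, NRT, 33), (JFK, 36, ATL, 28), (JFK, 36, LAX, 17), (JFK, 36, MIA, 37), (JFK, 36, MIA, 5), (LAX, 31, JFK, 10), (LAX, 36, ATL, 28), (LAX, 36, LAX, 17), (LAX, 36, MIA, 37), (LAX, 36, MIA, 5), (LHR, 36, ATL, 28), (LHR, 36, LAX, 17), (LHR, 36, MIA, 37), (LHR, 36, MIA, 5), (NRT, 36, ATL, 28), (NRT, 36, LAX, 17), (NRT, 36, MIA, 37), (NRT, 36, MIA, 5)}
(Pilot ⋈ Airport) ⋈ Flight (natural join on src): {(ATL, 36, MIA, 37, 23), (ATL, 36, MIA, 37, 35), (ATL, 36, MIA, 37, 7), (ATL, 36, MIA, 5, 23), (ATL, 36, MIA, 5, 35), (ATL, 36, MIA, 5, 7), (DEN, 36, MIA, 37, 23), (DEN, 36, MIA, 37, 35), (DEN, 36, MIA, 37, 7), (DEN, 36, MIA, 5, 23), (DEN, 36, MIA, 5, 35), (DEN, 36, MIA, 5, 7), (JFK, 36, MIA, 37, 23), (JFK, 36, MIA, 37, 35), (JFK, 36, MIA, 37, 7), (JFK, 36, MIA, 5, 23), (JFK, 36, MIA, 5, 35), (JFK, 36, MIA, 5, 7), (LAX, 31, JFK, 10, 21), (LAX, 36, MIA, 37, 23), (LAX, 36, MIA, 37, 35), (LAX, 36, MIA, 37, 7), (LAX, 36, MIA, 5, 23), (LAX, 36, MIA, 5, 35), (LAX, 36, MIA, 5, 7), (LHR, 36, MIA, 37, 23), (LHR, 36, MIA, 37, 35), (LHR, 36, MIA, 37, 7), (LHR, 36, MIA, 5, 23), (LHR, 36, MIA, 5, 35), (LHR, 36, MIA, 5, 7), (NRT, 36, MIA, 37, 23), (NRT, 36, MIA, 37, 35), (NRT, 36, MIA, 37, 7), (NRT, 36, MIA, 5, 23), (NRT, 36, MIA, 5, 35), (NRT, 36, MIA, 5, 7)}
π_{fno, src, pid} gives {(31, JFK, 21), (36, MIA, 23), (36, MIA, 35), (36, MIA, 7)} (33 duplicate(s) eliminated).
Selection fno = 36: {(36, MIA, 23), (36, MIA, 35), (36, MIA, 7)}
π_{pid} gives {23, 35, 7}.

{23, 35, 7}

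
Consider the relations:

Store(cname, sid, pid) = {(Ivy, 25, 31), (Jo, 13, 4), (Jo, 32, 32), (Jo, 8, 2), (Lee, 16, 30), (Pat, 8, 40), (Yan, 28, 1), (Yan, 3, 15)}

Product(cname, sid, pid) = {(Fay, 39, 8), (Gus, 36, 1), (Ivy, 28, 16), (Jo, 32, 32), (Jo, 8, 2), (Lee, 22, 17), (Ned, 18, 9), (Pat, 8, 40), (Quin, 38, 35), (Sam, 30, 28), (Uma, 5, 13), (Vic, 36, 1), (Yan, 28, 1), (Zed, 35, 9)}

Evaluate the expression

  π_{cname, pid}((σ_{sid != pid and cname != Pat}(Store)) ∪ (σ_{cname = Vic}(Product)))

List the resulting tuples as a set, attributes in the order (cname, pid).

{(Ivy, 31), (Jo, 2), (Jo, 4), (Lee, 30), (Vic, 1), (Yan, 1), (Yan, 15)}

σ[sid != pid and cname != Pat]: keep tuples satisfying sid != pid and cname != Pat → {(Ivy, 25, 31), (Jo, 13, 4), (Jo, 8, 2), (Lee, 16, 30), (Yan, 28, 1), (Yan, 3, 15)}
σ[cname = Vic]: keep tuples satisfying cname = Vic → {(Vic, 36, 1)}
Set union of the two operands is {(Ivy, 25, 31), (Jo, 13, 4), (Jo, 8, 2), (Lee, 16, 30), (Vic, 36, 1), (Yan, 28, 1), (Yan, 3, 15)}.
Keep only column(s) cname, pid: {(Ivy, 31), (Jo, 2), (Jo, 4), (Lee, 30), (Vic, 1), (Yan, 1), (Yan, 15)}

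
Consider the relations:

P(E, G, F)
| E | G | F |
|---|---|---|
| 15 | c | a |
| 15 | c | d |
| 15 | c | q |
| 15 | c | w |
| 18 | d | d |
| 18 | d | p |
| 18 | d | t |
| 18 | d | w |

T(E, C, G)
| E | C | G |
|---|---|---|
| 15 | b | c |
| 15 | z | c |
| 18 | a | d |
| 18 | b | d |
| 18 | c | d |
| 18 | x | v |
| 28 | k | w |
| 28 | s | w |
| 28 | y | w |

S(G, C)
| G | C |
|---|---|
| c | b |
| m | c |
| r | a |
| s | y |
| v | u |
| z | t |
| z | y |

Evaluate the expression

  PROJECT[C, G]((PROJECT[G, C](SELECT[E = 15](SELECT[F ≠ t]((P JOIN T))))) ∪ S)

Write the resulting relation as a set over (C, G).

{(a, r), (b, c), (c, m), (t, z), (u, v), (y, s), (y, z), (z, c)}

P ⋈ T (natural join on E, G): {(15, c, a, b), (15, c, a, z), (15, c, d, b), (15, c, d, z), (15, c, q, b), (15, c, q, z), (15, c, w, b), (15, c, w, z), (18, d, d, a), (18, d, d, b), (18, d, d, c), (18, d, p, a), (18, d, p, b), (18, d, p, c), (18, d, t, a), (18, d, t, b), (18, d, t, c), (18, d, w, a), (18, d, w, b), (18, d, w, c)}
Apply σ_{F ≠ t}; surviving tuples: {(15, c, a, b), (15, c, a, z), (15, c, d, b), (15, c, d, z), (15, c, q, b), (15, c, q, z), (15, c, w, b), (15, c, w, z), (18, d, d, a), (18, d, d, b), (18, d, d, c), (18, d, p, a), (18, d, p, b), (18, d, p, c), (18, d, w, a), (18, d, w, b), (18, d, w, c)}
Apply σ_{E = 15}; surviving tuples: {(15, c, a, b), (15, c, a, z), (15, c, d, b), (15, c, d, z), (15, c, q, b), (15, c, q, z), (15, c, w, b), (15, c, w, z)}
π_{G, C} gives {(c, b), (c, z)} (6 duplicate(s) eliminated).
Union: {(c, b), (c, z)} with {(c, b), (m, c), (r, a), (s, y), (v, u), (z, t), (z, y)} → {(c, b), (c, z), (m, c), (r, a), (s, y), (v, u), (z, t), (z, y)}
π_{C, G} gives {(a, r), (b, c), (c, m), (t, z), (u, v), (y, s), (y, z), (z, c)}.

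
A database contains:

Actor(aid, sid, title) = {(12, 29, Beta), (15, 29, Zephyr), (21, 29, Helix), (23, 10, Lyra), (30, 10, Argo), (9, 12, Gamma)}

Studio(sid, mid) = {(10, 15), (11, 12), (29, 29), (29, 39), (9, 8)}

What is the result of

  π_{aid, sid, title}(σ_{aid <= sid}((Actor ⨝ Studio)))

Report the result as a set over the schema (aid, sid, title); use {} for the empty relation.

Joining Actor and Studio on sid yields {(12, 29, Beta, 29), (12, 29, Beta, 39), (15, 29, Zephyr, 29), (15, 29, Zephyr, 39), (21, 29, Helix, 29), (21, 29, Helix, 39), (23, 10, Lyra, 15), (30, 10, Argo, 15)}.
Filtering on aid <= sid leaves {(12, 29, Beta, 29), (12, 29, Beta, 39), (15, 29, Zephyr, 29), (15, 29, Zephyr, 39), (21, 29, Helix, 29), (21, 29, Helix, 39)}.
Keep only column(s) aid, sid, title (3 duplicate(s) eliminated): {(12, 29, Beta), (15, 29, Zephyr), (21, 29, Helix)}

{(12, 29, Beta), (15, 29, Zephyr), (21, 29, Helix)}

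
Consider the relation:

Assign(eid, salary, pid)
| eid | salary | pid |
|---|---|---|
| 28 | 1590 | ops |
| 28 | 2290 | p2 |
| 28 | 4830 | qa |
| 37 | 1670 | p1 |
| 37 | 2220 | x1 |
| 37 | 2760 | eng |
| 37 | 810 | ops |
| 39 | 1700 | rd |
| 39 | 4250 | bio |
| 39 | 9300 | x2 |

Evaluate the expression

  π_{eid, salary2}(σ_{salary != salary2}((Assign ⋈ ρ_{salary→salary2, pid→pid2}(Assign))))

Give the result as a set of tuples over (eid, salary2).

{(28, 1590), (28, 2290), (28, 4830), (37, 1670), (37, 2220), (37, 2760), (37, 810), (39, 1700), (39, 4250), (39, 9300)}

ρ[salary→salary2, pid→pid2]: schema becomes (eid, salary2, pid2); tuples unchanged.
Joining Assign and ρ_{salary→salary2, pid→pid2}(Assign) on eid yields {(28, 1590, ops, 1590, ops), (28, 1590, ops, 2290, p2), (28, 1590, ops, 4830, qa), (28, 2290, p2, 1590, ops), (28, 2290, p2, 2290, p2), (28, 2290, p2, 4830, qa), (28, 4830, qa, 1590, ops), (28, 4830, qa, 2290, p2), (28, 4830, qa, 4830, qa), (37, 1670, p1, 1670, p1), (37, 1670, p1, 2220, x1), (37, 1670, p1, 2760, eng), (37, 1670, p1, 810, ops), (37, 2220, x1, 1670, p1), (37, 2220, x1, 2220, x1), (37, 2220, x1, 2760, eng), (37, 2220, x1, 810, ops), (37, 2760, eng, 1670, p1), (37, 2760, eng, 2220, x1), (37, 2760, eng, 2760, eng), (37, 2760, eng, 810, ops), (37, 810, ops, 1670, p1), (37, 810, ops, 2220, x1), (37, 810, ops, 2760, eng), (37, 810, ops, 810, ops), (39, 1700, rd, 1700, rd), (39, 1700, rd, 4250, bio), (39, 1700, rd, 9300, x2), (39, 4250, bio, 1700, rd), (39, 4250, bio, 4250, bio), (39, 4250, bio, 9300, x2), (39, 9300, x2, 1700, rd), (39, 9300, x2, 4250, bio), (39, 9300, x2, 9300, x2)}.
Apply σ_{salary != salary2}; surviving tuples: {(28, 1590, ops, 2290, p2), (28, 1590, ops, 4830, qa), (28, 2290, p2, 1590, ops), (28, 2290, p2, 4830, qa), (28, 4830, qa, 1590, ops), (28, 4830, qa, 2290, p2), (37, 1670, p1, 2220, x1), (37, 1670, p1, 2760, eng), (37, 1670, p1, 810, ops), (37, 2220, x1, 1670, p1), (37, 2220, x1, 2760, eng), (37, 2220, x1, 810, ops), (37, 2760, eng, 1670, p1), (37, 2760, eng, 2220, x1), (37, 2760, eng, 810, ops), (37, 810, ops, 1670, p1), (37, 810, ops, 2220, x1), (37, 810, ops, 2760, eng), (39, 1700, rd, 4250, bio), (39, 1700, rd, 9300, x2), (39, 4250, bio, 1700, rd), (39, 4250, bio, 9300, x2), (39, 9300, x2, 1700, rd), (39, 9300, x2, 4250, bio)}
π_{eid, salary2} gives {(28, 1590), (28, 2290), (28, 4830), (37, 1670), (37, 2220), (37, 2760), (37, 810), (39, 1700), (39, 4250), (39, 9300)} (14 duplicate(s) eliminated).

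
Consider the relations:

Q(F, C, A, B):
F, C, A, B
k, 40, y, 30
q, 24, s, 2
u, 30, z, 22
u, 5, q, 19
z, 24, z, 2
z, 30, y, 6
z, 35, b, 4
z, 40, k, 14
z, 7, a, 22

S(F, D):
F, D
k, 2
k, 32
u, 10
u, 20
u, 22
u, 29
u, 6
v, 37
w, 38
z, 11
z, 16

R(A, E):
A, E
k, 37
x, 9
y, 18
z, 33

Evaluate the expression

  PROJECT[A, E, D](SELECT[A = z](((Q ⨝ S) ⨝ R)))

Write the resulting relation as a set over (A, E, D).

{(z, 33, 10), (z, 33, 11), (z, 33, 16), (z, 33, 20), (z, 33, 22), (z, 33, 29), (z, 33, 6)}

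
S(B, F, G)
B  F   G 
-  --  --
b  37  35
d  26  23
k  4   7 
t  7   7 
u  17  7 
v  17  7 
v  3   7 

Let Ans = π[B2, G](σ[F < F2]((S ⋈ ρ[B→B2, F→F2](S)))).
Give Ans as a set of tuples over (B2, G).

ρ[B→B2, F→F2]: schema becomes (B2, F2, G); tuples unchanged.
Joining S and ρ[B→B2, F→F2](S) on G yields {(b, 37, 35, b, 37), (d, 26, 23, d, 26), (k, 4, 7, k, 4), (k, 4, 7, t, 7), (k, 4, 7, u, 17), (k, 4, 7, v, 17), (k, 4, 7, v, 3), (t, 7, 7, k, 4), (t, 7, 7, t, 7), (t, 7, 7, u, 17), (t, 7, 7, v, 17), (t, 7, 7, v, 3), (u, 17, 7, k, 4), (u, 17, 7, t, 7), (u, 17, 7, u, 17), (u, 17, 7, v, 17), (u, 17, 7, v, 3), (v, 17, 7, k, 4), (v, 17, 7, t, 7), (v, 17, 7, u, 17), (v, 17, 7, v, 17), (v, 17, 7, v, 3), (v, 3, 7, k, 4), (v, 3, 7, t, 7), (v, 3, 7, u, 17), (v, 3, 7, v, 17), (v, 3, 7, v, 3)}.
Filtering on F < F2 leaves {(k, 4, 7, t, 7), (k, 4, 7, u, 17), (k, 4, 7, v, 17), (t, 7, 7, u, 17), (t, 7, 7, v, 17), (v, 3, 7, k, 4), (v, 3, 7, t, 7), (v, 3, 7, u, 17), (v, 3, 7, v, 17)}.
Projecting to B2, G (5 duplicate(s) eliminated): {(k, 7), (t, 7), (u, 7), (v, 7)}

{(k, 7), (t, 7), (u, 7), (v, 7)}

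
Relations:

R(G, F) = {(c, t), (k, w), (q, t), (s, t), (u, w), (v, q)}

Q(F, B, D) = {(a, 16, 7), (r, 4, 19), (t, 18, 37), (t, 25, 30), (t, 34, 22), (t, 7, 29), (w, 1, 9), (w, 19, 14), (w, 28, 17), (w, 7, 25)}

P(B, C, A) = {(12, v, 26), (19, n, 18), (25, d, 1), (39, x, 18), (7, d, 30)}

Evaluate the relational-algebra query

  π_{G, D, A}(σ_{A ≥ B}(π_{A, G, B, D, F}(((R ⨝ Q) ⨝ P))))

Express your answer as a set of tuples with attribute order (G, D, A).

{(c, 29, 30), (k, 25, 30), (q, 29, 30), (s, 29, 30), (u, 25, 30)}

Joining R and Q on F yields {(c, t, 18, 37), (c, t, 25, 30), (c, t, 34, 22), (c, t, 7, 29), (k, w, 1, 9), (k, w, 19, 14), (k, w, 28, 17), (k, w, 7, 25), (q, t, 18, 37), (q, t, 25, 30), (q, t, 34, 22), (q, t, 7, 29), (s, t, 18, 37), (s, t, 25, 30), (s, t, 34, 22), (s, t, 7, 29), (u, w, 1, 9), (u, w, 19, 14), (u, w, 28, 17), (u, w, 7, 25)}.
Joining (R ⨝ Q) and P on B yields {(c, t, 25, 30, d, 1), (c, t, 7, 29, d, 30), (k, w, 19, 14, n, 18), (k, w, 7, 25, d, 30), (q, t, 25, 30, d, 1), (q, t, 7, 29, d, 30), (s, t, 25, 30, d, 1), (s, t, 7, 29, d, 30), (u, w, 19, 14, n, 18), (u, w, 7, 25, d, 30)}.
π[A, G, B, D, F]: project onto (A, G, B, D, F) → {(1, c, 25, 30, t), (1, q, 25, 30, t), (1, s, 25, 30, t), (18, k, 19, 14, w), (18, u, 19, 14, w), (30, c, 7, 29, t), (30, k, 7, 25, w), (30, q, 7, 29, t), (30, s, 7, 29, t), (30, u, 7, 25, w)}
Filtering on A ≥ B leaves {(30, c, 7, 29, t), (30, k, 7, 25, w), (30, q, 7, 29, t), (30, s, 7, 29, t), (30, u, 7, 25, w)}.
π[G, D, A]: project onto (G, D, A) → {(c, 29, 30), (k, 25, 30), (q, 29, 30), (s, 29, 30), (u, 25, 30)}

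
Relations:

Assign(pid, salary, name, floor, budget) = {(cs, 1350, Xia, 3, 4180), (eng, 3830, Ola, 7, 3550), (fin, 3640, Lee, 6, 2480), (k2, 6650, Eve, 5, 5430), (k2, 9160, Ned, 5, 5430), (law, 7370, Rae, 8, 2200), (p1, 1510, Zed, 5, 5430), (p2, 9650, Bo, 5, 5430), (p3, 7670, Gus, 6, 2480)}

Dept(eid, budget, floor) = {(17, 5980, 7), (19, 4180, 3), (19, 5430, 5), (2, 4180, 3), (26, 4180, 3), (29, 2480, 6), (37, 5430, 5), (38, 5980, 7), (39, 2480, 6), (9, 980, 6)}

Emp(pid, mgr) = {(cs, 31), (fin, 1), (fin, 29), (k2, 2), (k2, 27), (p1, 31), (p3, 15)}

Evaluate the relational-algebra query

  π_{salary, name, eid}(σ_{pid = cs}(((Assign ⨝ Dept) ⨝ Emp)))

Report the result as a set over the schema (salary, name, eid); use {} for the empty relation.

{(1350, Xia, 19), (1350, Xia, 2), (1350, Xia, 26)}

Natural join on floor, budget: {(cs, 1350, Xia, 3, 4180, 19), (cs, 1350, Xia, 3, 4180, 2), (cs, 1350, Xia, 3, 4180, 26), (fin, 3640, Lee, 6, 2480, 29), (fin, 3640, Lee, 6, 2480, 39), (k2, 6650, Eve, 5, 5430, 19), (k2, 6650, Eve, 5, 5430, 37), (k2, 9160, Ned, 5, 5430, 19), (k2, 9160, Ned, 5, 5430, 37), (p1, 1510, Zed, 5, 5430, 19), (p1, 1510, Zed, 5, 5430, 37), (p2, 9650, Bo, 5, 5430, 19), (p2, 9650, Bo, 5, 5430, 37), (p3, 7670, Gus, 6, 2480, 29), (p3, 7670, Gus, 6, 2480, 39)}
Natural join on pid: {(cs, 1350, Xia, 3, 4180, 19, 31), (cs, 1350, Xia, 3, 4180, 2, 31), (cs, 1350, Xia, 3, 4180, 26, 31), (fin, 3640, Lee, 6, 2480, 29, 1), (fin, 3640, Lee, 6, 2480, 29, 29), (fin, 3640, Lee, 6, 2480, 39, 1), (fin, 3640, Lee, 6, 2480, 39, 29), (k2, 6650, Eve, 5, 5430, 19, 2), (k2, 6650, Eve, 5, 5430, 19, 27), (k2, 6650, Eve, 5, 5430, 37, 2), (k2, 6650, Eve, 5, 5430, 37, 27), (k2, 9160, Ned, 5, 5430, 19, 2), (k2, 9160, Ned, 5, 5430, 19, 27), (k2, 9160, Ned, 5, 5430, 37, 2), (k2, 9160, Ned, 5, 5430, 37, 27), (p1, 1510, Zed, 5, 5430, 19, 31), (p1, 1510, Zed, 5, 5430, 37, 31), (p3, 7670, Gus, 6, 2480, 29, 15), (p3, 7670, Gus, 6, 2480, 39, 15)}
Apply σ_{pid = cs}; surviving tuples: {(cs, 1350, Xia, 3, 4180, 19, 31), (cs, 1350, Xia, 3, 4180, 2, 31), (cs, 1350, Xia, 3, 4180, 26, 31)}
π[salary, name, eid]: project onto (salary, name, eid) → {(1350, Xia, 19), (1350, Xia, 2), (1350, Xia, 26)}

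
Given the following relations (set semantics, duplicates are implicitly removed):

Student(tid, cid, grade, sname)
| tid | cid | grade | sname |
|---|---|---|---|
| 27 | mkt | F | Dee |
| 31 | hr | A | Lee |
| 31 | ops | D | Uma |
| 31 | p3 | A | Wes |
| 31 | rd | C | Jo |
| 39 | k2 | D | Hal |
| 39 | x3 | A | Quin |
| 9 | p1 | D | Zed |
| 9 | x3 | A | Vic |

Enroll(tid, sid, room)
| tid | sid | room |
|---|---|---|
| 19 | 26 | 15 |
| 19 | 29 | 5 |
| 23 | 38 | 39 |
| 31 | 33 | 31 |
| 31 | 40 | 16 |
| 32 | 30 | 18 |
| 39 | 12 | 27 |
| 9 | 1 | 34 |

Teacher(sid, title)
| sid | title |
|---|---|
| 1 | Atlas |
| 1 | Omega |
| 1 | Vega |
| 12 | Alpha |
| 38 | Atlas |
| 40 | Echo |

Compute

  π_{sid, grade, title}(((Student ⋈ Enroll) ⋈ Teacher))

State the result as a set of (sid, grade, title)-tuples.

Natural join on tid: {(31, hr, A, Lee, 33, 31), (31, hr, A, Lee, 40, 16), (31, ops, D, Uma, 33, 31), (31, ops, D, Uma, 40, 16), (31, p3, A, Wes, 33, 31), (31, p3, A, Wes, 40, 16), (31, rd, C, Jo, 33, 31), (31, rd, C, Jo, 40, 16), (39, k2, D, Hal, 12, 27), (39, x3, A, Quin, 12, 27), (9, p1, D, Zed, 1, 34), (9, x3, A, Vic, 1, 34)}
Natural join on sid: {(31, hr, A, Lee, 40, 16, Echo), (31, ops, D, Uma, 40, 16, Echo), (31, p3, A, Wes, 40, 16, Echo), (31, rd, C, Jo, 40, 16, Echo), (39, k2, D, Hal, 12, 27, Alpha), (39, x3, A, Quin, 12, 27, Alpha), (9, p1, D, Zed, 1, 34, Atlas), (9, p1, D, Zed, 1, 34, Omega), (9, p1, D, Zed, 1, 34, Vega), (9, x3, A, Vic, 1, 34, Atlas), (9, x3, A, Vic, 1, 34, Omega), (9, x3, A, Vic, 1, 34, Vega)}
Keep only column(s) sid, grade, title (1 duplicate(s) eliminated): {(1, A, Atlas), (1, A, Omega), (1, A, Vega), (1, D, Atlas), (1, D, Omega), (1, D, Vega), (12, A, Alpha), (12, D, Alpha), (40, A, Echo), (40, C, Echo), (40, D, Echo)}

{(1, A, Atlas), (1, A, Omega), (1, A, Vega), (1, D, Atlas), (1, D, Omega), (1, D, Vega), (12, A, Alpha), (12, D, Alpha), (40, A, Echo), (40, C, Echo), (40, D, Echo)}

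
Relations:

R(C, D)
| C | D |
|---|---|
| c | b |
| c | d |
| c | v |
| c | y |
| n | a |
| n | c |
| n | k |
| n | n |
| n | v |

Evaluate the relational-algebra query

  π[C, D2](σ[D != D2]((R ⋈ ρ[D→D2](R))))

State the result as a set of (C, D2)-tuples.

{(c, b), (c, d), (c, v), (c, y), (n, a), (n, c), (n, k), (n, n), (n, v)}

ρ[D→D2]: schema becomes (C, D2); tuples unchanged.
Joining R and ρ[D→D2](R) on C yields {(c, b, b), (c, b, d), (c, b, v), (c, b, y), (c, d, b), (c, d, d), (c, d, v), (c, d, y), (c, v, b), (c, v, d), (c, v, v), (c, v, y), (c, y, b), (c, y, d), (c, y, v), (c, y, y), (n, a, a), (n, a, c), (n, a, k), (n, a, n), (n, a, v), (n, c, a), (n, c, c), (n, c, k), (n, c, n), (n, c, v), (n, k, a), (n, k, c), (n, k, k), (n, k, n), (n, k, v), (n, n, a), (n, n, c), (n, n, k), (n, n, n), (n, n, v), (n, v, a), (n, v, c), (n, v, k), (n, v, n), (n, v, v)}.
Selection D != D2: {(c, b, d), (c, b, v), (c, b, y), (c, d, b), (c, d, v), (c, d, y), (c, v, b), (c, v, d), (c, v, y), (c, y, b), (c, y, d), (c, y, v), (n, a, c), (n, a, k), (n, a, n), (n, a, v), (n, c, a), (n, c, k), (n, c, n), (n, c, v), (n, k, a), (n, k, c), (n, k, n), (n, k, v), (n, n, a), (n, n, c), (n, n, k), (n, n, v), (n, v, a), (n, v, c), (n, v, k), (n, v, n)}
π_{C, D2} gives {(c, b), (c, d), (c, v), (c, y), (n, a), (n, c), (n, k), (n, n), (n, v)} (23 duplicate(s) eliminated).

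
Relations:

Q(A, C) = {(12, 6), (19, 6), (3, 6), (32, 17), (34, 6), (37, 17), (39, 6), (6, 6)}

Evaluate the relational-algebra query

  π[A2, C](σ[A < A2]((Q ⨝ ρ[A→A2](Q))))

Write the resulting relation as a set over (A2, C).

{(12, 6), (19, 6), (34, 6), (37, 17), (39, 6), (6, 6)}

ρ[A→A2]: schema becomes (A2, C); tuples unchanged.
Joining Q and ρ[A→A2](Q) on C yields {(12, 6, 12), (12, 6, 19), (12, 6, 3), (12, 6, 34), (12, 6, 39), (12, 6, 6), (19, 6, 12), (19, 6, 19), (19, 6, 3), (19, 6, 34), (19, 6, 39), (19, 6, 6), (3, 6, 12), (3, 6, 19), (3, 6, 3), (3, 6, 34), (3, 6, 39), (3, 6, 6), (32, 17, 32), (32, 17, 37), (34, 6, 12), (34, 6, 19), (34, 6, 3), (34, 6, 34), (34, 6, 39), (34, 6, 6), (37, 17, 32), (37, 17, 37), (39, 6, 12), (39, 6, 19), (39, 6, 3), (39, 6, 34), (39, 6, 39), (39, 6, 6), (6, 6, 12), (6, 6, 19), (6, 6, 3), (6, 6, 34), (6, 6, 39), (6, 6, 6)}.
Filtering on A < A2 leaves {(12, 6, 19), (12, 6, 34), (12, 6, 39), (19, 6, 34), (19, 6, 39), (3, 6, 12), (3, 6, 19), (3, 6, 34), (3, 6, 39), (3, 6, 6), (32, 17, 37), (34, 6, 39), (6, 6, 12), (6, 6, 19), (6, 6, 34), (6, 6, 39)}.
Keep only column(s) A2, C (10 duplicate(s) eliminated): {(12, 6), (19, 6), (34, 6), (37, 17), (39, 6), (6, 6)}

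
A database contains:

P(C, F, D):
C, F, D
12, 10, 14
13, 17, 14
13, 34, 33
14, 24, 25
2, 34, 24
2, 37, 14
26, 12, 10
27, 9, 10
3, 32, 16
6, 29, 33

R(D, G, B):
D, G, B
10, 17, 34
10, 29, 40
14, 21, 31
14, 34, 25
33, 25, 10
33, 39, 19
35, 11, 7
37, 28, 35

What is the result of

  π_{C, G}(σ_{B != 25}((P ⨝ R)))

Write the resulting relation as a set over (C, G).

P ⋈ R (natural join on D): {(12, 10, 14, 21, 31), (12, 10, 14, 34, 25), (13, 17, 14, 21, 31), (13, 17, 14, 34, 25), (13, 34, 33, 25, 10), (13, 34, 33, 39, 19), (2, 37, 14, 21, 31), (2, 37, 14, 34, 25), (26, 12, 10, 17, 34), (26, 12, 10, 29, 40), (27, 9, 10, 17, 34), (27, 9, 10, 29, 40), (6, 29, 33, 25, 10), (6, 29, 33, 39, 19)}
Apply σ_{B != 25}; surviving tuples: {(12, 10, 14, 21, 31), (13, 17, 14, 21, 31), (13, 34, 33, 25, 10), (13, 34, 33, 39, 19), (2, 37, 14, 21, 31), (26, 12, 10, 17, 34), (26, 12, 10, 29, 40), (27, 9, 10, 17, 34), (27, 9, 10, 29, 40), (6, 29, 33, 25, 10), (6, 29, 33, 39, 19)}
π[C, G]: project onto (C, G) → {(12, 21), (13, 21), (13, 25), (13, 39), (2, 21), (26, 17), (26, 29), (27, 17), (27, 29), (6, 25), (6, 39)}

{(12, 21), (13, 21), (13, 25), (13, 39), (2, 21), (26, 17), (26, 29), (27, 17), (27, 29), (6, 25), (6, 39)}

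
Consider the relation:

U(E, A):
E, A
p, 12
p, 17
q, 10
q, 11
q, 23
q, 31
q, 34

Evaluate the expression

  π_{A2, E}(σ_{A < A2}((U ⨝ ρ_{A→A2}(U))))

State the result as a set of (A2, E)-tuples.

ρ[A→A2]: schema becomes (E, A2); tuples unchanged.
U ⋈ ρ_{A→A2}(U) (natural join on E): {(p, 12, 12), (p, 12, 17), (p, 17, 12), (p, 17, 17), (q, 10, 10), (q, 10, 11), (q, 10, 23), (q, 10, 31), (q, 10, 34), (q, 11, 10), (q, 11, 11), (q, 11, 23), (q, 11, 31), (q, 11, 34), (q, 23, 10), (q, 23, 11), (q, 23, 23), (q, 23, 31), (q, 23, 34), (q, 31, 10), (q, 31, 11), (q, 31, 23), (q, 31, 31), (q, 31, 34), (q, 34, 10), (q, 34, 11), (q, 34, 23), (q, 34, 31), (q, 34, 34)}
Selection A < A2: {(p, 12, 17), (q, 10, 11), (q, 10, 23), (q, 10, 31), (q, 10, 34), (q, 11, 23), (q, 11, 31), (q, 11, 34), (q, 23, 31), (q, 23, 34), (q, 31, 34)}
Projecting to A2, E (6 duplicate(s) eliminated): {(11, q), (17, p), (23, q), (31, q), (34, q)}

{(11, q), (17, p), (23, q), (31, q), (34, q)}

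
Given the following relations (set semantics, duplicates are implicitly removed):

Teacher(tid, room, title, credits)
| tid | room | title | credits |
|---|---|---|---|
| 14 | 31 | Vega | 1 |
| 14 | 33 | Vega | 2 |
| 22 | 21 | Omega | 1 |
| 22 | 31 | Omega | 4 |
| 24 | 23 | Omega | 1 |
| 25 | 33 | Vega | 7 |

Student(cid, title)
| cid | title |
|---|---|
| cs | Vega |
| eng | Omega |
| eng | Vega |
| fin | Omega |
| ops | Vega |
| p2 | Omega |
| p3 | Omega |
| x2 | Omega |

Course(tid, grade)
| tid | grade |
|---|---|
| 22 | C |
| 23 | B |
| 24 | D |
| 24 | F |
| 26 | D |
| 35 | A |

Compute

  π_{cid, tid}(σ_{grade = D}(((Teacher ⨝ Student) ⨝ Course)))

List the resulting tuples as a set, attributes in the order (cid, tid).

Natural join on title: {(14, 31, Vega, 1, cs), (14, 31, Vega, 1, eng), (14, 31, Vega, 1, ops), (14, 33, Vega, 2, cs), (14, 33, Vega, 2, eng), (14, 33, Vega, 2, ops), (22, 21, Omega, 1, eng), (22, 21, Omega, 1, fin), (22, 21, Omega, 1, p2), (22, 21, Omega, 1, p3), (22, 21, Omega, 1, x2), (22, 31, Omega, 4, eng), (22, 31, Omega, 4, fin), (22, 31, Omega, 4, p2), (22, 31, Omega, 4, p3), (22, 31, Omega, 4, x2), (24, 23, Omega, 1, eng), (24, 23, Omega, 1, fin), (24, 23, Omega, 1, p2), (24, 23, Omega, 1, p3), (24, 23, Omega, 1, x2), (25, 33, Vega, 7, cs), (25, 33, Vega, 7, eng), (25, 33, Vega, 7, ops)}
Natural join on tid: {(22, 21, Omega, 1, eng, C), (22, 21, Omega, 1, fin, C), (22, 21, Omega, 1, p2, C), (22, 21, Omega, 1, p3, C), (22, 21, Omega, 1, x2, C), (22, 31, Omega, 4, eng, C), (22, 31, Omega, 4, fin, C), (22, 31, Omega, 4, p2, C), (22, 31, Omega, 4, p3, C), (22, 31, Omega, 4, x2, C), (24, 23, Omega, 1, eng, D), (24, 23, Omega, 1, eng, F), (24, 23, Omega, 1, fin, D), (24, 23, Omega, 1, fin, F), (24, 23, Omega, 1, p2, D), (24, 23, Omega, 1, p2, F), (24, 23, Omega, 1, p3, D), (24, 23, Omega, 1, p3, F), (24, 23, Omega, 1, x2, D), (24, 23, Omega, 1, x2, F)}
Filtering on grade = D leaves {(24, 23, Omega, 1, eng, D), (24, 23, Omega, 1, fin, D), (24, 23, Omega, 1, p2, D), (24, 23, Omega, 1, p3, D), (24, 23, Omega, 1, x2, D)}.
Keep only column(s) cid, tid: {(eng, 24), (fin, 24), (p2, 24), (p3, 24), (x2, 24)}

{(eng, 24), (fin, 24), (p2, 24), (p3, 24), (x2, 24)}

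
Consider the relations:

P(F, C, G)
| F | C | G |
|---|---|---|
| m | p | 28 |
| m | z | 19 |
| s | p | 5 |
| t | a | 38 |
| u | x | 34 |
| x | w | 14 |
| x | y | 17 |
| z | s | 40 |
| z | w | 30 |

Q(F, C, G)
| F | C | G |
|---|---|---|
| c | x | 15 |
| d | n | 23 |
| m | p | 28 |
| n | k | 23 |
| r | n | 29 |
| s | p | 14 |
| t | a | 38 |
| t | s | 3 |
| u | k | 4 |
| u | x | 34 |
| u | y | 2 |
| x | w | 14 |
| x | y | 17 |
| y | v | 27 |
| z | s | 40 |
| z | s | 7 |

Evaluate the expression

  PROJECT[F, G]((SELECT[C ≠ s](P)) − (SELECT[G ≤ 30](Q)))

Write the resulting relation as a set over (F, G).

Filtering on C ≠ s leaves {(m, p, 28), (m, z, 19), (s, p, 5), (t, a, 38), (u, x, 34), (x, w, 14), (x, y, 17), (z, w, 30)}.
Filtering on G ≤ 30 leaves {(c, x, 15), (d, n, 23), (m, p, 28), (n, k, 23), (r, n, 29), (s, p, 14), (t, s, 3), (u, k, 4), (u, y, 2), (x, w, 14), (x, y, 17), (y, v, 27), (z, s, 7)}.
Difference: {(m, p, 28), (m, z, 19), (s, p, 5), (t, a, 38), (u, x, 34), (x, w, 14), (x, y, 17), (z, w, 30)} with {(c, x, 15), (d, n, 23), (m, p, 28), (n, k, 23), (r, n, 29), (s, p, 14), (t, s, 3), (u, k, 4), (u, y, 2), (x, w, 14), (x, y, 17), (y, v, 27), (z, s, 7)} → {(m, z, 19), (s, p, 5), (t, a, 38), (u, x, 34), (z, w, 30)}
Projecting to F, G: {(m, 19), (s, 5), (t, 38), (u, 34), (z, 30)}

{(m, 19), (s, 5), (t, 38), (u, 34), (z, 30)}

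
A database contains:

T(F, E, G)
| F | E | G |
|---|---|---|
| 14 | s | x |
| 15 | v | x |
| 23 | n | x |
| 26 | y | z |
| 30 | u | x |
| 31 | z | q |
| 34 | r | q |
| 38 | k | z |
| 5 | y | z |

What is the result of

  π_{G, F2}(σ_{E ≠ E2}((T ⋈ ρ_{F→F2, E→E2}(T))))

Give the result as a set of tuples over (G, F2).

ρ[F→F2, E→E2]: schema becomes (F2, E2, G); tuples unchanged.
Joining T and ρ_{F→F2, E→E2}(T) on G yields {(14, s, x, 14, s), (14, s, x, 15, v), (14, s, x, 23, n), (14, s, x, 30, u), (15, v, x, 14, s), (15, v, x, 15, v), (15, v, x, 23, n), (15, v, x, 30, u), (23, n, x, 14, s), (23, n, x, 15, v), (23, n, x, 23, n), (23, n, x, 30, u), (26, y, z, 26, y), (26, y, z, 38, k), (26, y, z, 5, y), (30, u, x, 14, s), (30, u, x, 15, v), (30, u, x, 23, n), (30, u, x, 30, u), (31, z, q, 31, z), (31, z, q, 34, r), (34, r, q, 31, z), (34, r, q, 34, r), (38, k, z, 26, y), (38, k, z, 38, k), (38, k, z, 5, y), (5, y, z, 26, y), (5, y, z, 38, k), (5, y, z, 5, y)}.
σ[E ≠ E2]: keep tuples satisfying E ≠ E2 → {(14, s, x, 15, v), (14, s, x, 23, n), (14, s, x, 30, u), (15, v, x, 14, s), (15, v, x, 23, n), (15, v, x, 30, u), (23, n, x, 14, s), (23, n, x, 15, v), (23, n, x, 30, u), (26, y, z, 38, k), (30, u, x, 14, s), (30, u, x, 15, v), (30, u, x, 23, n), (31, z, q, 34, r), (34, r, q, 31, z), (38, k, z, 26, y), (38, k, z, 5, y), (5, y, z, 38, k)}
Keep only column(s) G, F2 (9 duplicate(s) eliminated): {(q, 31), (q, 34), (x, 14), (x, 15), (x, 23), (x, 30), (z, 26), (z, 38), (z, 5)}

{(q, 31), (q, 34), (x, 14), (x, 15), (x, 23), (x, 30), (z, 26), (z, 38), (z, 5)}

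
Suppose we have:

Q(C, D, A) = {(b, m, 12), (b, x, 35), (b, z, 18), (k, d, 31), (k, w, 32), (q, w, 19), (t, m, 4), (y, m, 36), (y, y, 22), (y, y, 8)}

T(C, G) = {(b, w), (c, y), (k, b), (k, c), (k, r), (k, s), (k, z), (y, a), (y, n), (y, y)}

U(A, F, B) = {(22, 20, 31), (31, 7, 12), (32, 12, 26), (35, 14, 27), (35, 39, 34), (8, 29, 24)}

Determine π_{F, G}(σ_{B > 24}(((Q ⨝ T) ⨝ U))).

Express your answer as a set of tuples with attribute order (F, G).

{(12, b), (12, c), (12, r), (12, s), (12, z), (14, w), (20, a), (20, n), (20, y), (39, w)}

Joining Q and T on C yields {(b, m, 12, w), (b, x, 35, w), (b, z, 18, w), (k, d, 31, b), (k, d, 31, c), (k, d, 31, r), (k, d, 31, s), (k, d, 31, z), (k, w, 32, b), (k, w, 32, c), (k, w, 32, r), (k, w, 32, s), (k, w, 32, z), (y, m, 36, a), (y, m, 36, n), (y, m, 36, y), (y, y, 22, a), (y, y, 22, n), (y, y, 22, y), (y, y, 8, a), (y, y, 8, n), (y, y, 8, y)}.
Joining (Q ⨝ T) and U on A yields {(b, x, 35, w, 14, 27), (b, x, 35, w, 39, 34), (k, d, 31, b, 7, 12), (k, d, 31, c, 7, 12), (k, d, 31, r, 7, 12), (k, d, 31, s, 7, 12), (k, d, 31, z, 7, 12), (k, w, 32, b, 12, 26), (k, w, 32, c, 12, 26), (k, w, 32, r, 12, 26), (k, w, 32, s, 12, 26), (k, w, 32, z, 12, 26), (y, y, 22, a, 20, 31), (y, y, 22, n, 20, 31), (y, y, 22, y, 20, 31), (y, y, 8, a, 29, 24), (y, y, 8, n, 29, 24), (y, y, 8, y, 29, 24)}.
σ[B > 24]: keep tuples satisfying B > 24 → {(b, x, 35, w, 14, 27), (b, x, 35, w, 39, 34), (k, w, 32, b, 12, 26), (k, w, 32, c, 12, 26), (k, w, 32, r, 12, 26), (k, w, 32, s, 12, 26), (k, w, 32, z, 12, 26), (y, y, 22, a, 20, 31), (y, y, 22, n, 20, 31), (y, y, 22, y, 20, 31)}
Keep only column(s) F, G: {(12, b), (12, c), (12, r), (12, s), (12, z), (14, w), (20, a), (20, n), (20, y), (39, w)}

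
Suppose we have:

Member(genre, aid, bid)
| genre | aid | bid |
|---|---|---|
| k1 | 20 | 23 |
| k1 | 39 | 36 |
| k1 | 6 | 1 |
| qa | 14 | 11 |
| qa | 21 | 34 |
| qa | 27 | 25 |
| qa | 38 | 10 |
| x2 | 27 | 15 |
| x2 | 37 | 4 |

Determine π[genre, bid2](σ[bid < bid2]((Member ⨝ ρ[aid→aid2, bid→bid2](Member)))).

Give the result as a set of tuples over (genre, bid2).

ρ[aid→aid2, bid→bid2]: schema becomes (genre, aid2, bid2); tuples unchanged.
Member ⋈ ρ[aid→aid2, bid→bid2](Member) (natural join on genre): {(k1, 20, 23, 20, 23), (k1, 20, 23, 39, 36), (k1, 20, 23, 6, 1), (k1, 39, 36, 20, 23), (k1, 39, 36, 39, 36), (k1, 39, 36, 6, 1), (k1, 6, 1, 20, 23), (k1, 6, 1, 39, 36), (k1, 6, 1, 6, 1), (qa, 14, 11, 14, 11), (qa, 14, 11, 21, 34), (qa, 14, 11, 27, 25), (qa, 14, 11, 38, 10), (qa, 21, 34, 14, 11), (qa, 21, 34, 21, 34), (qa, 21, 34, 27, 25), (qa, 21, 34, 38, 10), (qa, 27, 25, 14, 11), (qa, 27, 25, 21, 34), (qa, 27, 25, 27, 25), (qa, 27, 25, 38, 10), (qa, 38, 10, 14, 11), (qa, 38, 10, 21, 34), (qa, 38, 10, 27, 25), (qa, 38, 10, 38, 10), (x2, 27, 15, 27, 15), (x2, 27, 15, 37, 4), (x2, 37, 4, 27, 15), (x2, 37, 4, 37, 4)}
Selection bid < bid2: {(k1, 20, 23, 39, 36), (k1, 6, 1, 20, 23), (k1, 6, 1, 39, 36), (qa, 14, 11, 21, 34), (qa, 14, 11, 27, 25), (qa, 27, 25, 21, 34), (qa, 38, 10, 14, 11), (qa, 38, 10, 21, 34), (qa, 38, 10, 27, 25), (x2, 37, 4, 27, 15)}
Keep only column(s) genre, bid2 (4 duplicate(s) eliminated): {(k1, 23), (k1, 36), (qa, 11), (qa, 25), (qa, 34), (x2, 15)}

{(k1, 23), (k1, 36), (qa, 11), (qa, 25), (qa, 34), (x2, 15)}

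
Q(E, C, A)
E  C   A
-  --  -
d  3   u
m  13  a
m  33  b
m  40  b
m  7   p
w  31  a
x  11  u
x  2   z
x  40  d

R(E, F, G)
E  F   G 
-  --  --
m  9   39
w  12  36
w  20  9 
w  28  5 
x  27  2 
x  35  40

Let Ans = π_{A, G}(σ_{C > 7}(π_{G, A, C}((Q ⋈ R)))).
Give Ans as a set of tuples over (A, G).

Natural join on E: {(m, 13, a, 9, 39), (m, 33, b, 9, 39), (m, 40, b, 9, 39), (m, 7, p, 9, 39), (w, 31, a, 12, 36), (w, 31, a, 20, 9), (w, 31, a, 28, 5), (x, 11, u, 27, 2), (x, 11, u, 35, 40), (x, 2, z, 27, 2), (x, 2, z, 35, 40), (x, 40, d, 27, 2), (x, 40, d, 35, 40)}
Projecting to G, A, C: {(2, d, 40), (2, u, 11), (2, z, 2), (36, a, 31), (39, a, 13), (39, b, 33), (39, b, 40), (39, p, 7), (40, d, 40), (40, u, 11), (40, z, 2), (5, a, 31), (9, a, 31)}
Apply σ_{C > 7}; surviving tuples: {(2, d, 40), (2, u, 11), (36, a, 31), (39, a, 13), (39, b, 33), (39, b, 40), (40, d, 40), (40, u, 11), (5, a, 31), (9, a, 31)}
Projecting to A, G (1 duplicate(s) eliminated): {(a, 36), (a, 39), (a, 5), (a, 9), (b, 39), (d, 2), (d, 40), (u, 2), (u, 40)}

{(a, 36), (a, 39), (a, 5), (a, 9), (b, 39), (d, 2), (d, 40), (u, 2), (u, 40)}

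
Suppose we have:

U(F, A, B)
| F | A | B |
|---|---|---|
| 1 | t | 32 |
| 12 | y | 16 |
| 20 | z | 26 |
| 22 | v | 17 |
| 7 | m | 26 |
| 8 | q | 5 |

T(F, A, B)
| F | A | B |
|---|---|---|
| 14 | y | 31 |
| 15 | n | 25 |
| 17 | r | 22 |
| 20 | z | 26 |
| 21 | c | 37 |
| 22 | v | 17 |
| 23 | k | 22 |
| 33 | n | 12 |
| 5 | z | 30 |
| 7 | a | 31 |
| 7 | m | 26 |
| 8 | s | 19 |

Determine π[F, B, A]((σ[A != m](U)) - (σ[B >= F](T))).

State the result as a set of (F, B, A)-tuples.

{(1, 32, t), (12, 16, y), (22, 17, v), (8, 5, q)}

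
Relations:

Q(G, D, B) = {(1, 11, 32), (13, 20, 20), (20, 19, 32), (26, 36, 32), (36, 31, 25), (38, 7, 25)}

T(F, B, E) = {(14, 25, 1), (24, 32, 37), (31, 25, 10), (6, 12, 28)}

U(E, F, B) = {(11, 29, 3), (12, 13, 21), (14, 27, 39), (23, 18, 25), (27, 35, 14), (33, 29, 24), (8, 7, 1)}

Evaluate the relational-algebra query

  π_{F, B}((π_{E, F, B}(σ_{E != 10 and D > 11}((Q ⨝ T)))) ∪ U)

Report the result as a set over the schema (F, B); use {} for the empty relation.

{(13, 21), (14, 25), (18, 25), (24, 32), (27, 39), (29, 24), (29, 3), (35, 14), (7, 1)}

Natural join on B: {(1, 11, 32, 24, 37), (20, 19, 32, 24, 37), (26, 36, 32, 24, 37), (36, 31, 25, 14, 1), (36, 31, 25, 31, 10), (38, 7, 25, 14, 1), (38, 7, 25, 31, 10)}
Filtering on E != 10 and D > 11 leaves {(20, 19, 32, 24, 37), (26, 36, 32, 24, 37), (36, 31, 25, 14, 1)}.
π[E, F, B]: project onto (E, F, B) (1 duplicate(s) eliminated) → {(1, 14, 25), (37, 24, 32)}
Set union of the two operands is {(1, 14, 25), (11, 29, 3), (12, 13, 21), (14, 27, 39), (23, 18, 25), (27, 35, 14), (33, 29, 24), (37, 24, 32), (8, 7, 1)}.
π[F, B]: project onto (F, B) → {(13, 21), (14, 25), (18, 25), (24, 32), (27, 39), (29, 24), (29, 3), (35, 14), (7, 1)}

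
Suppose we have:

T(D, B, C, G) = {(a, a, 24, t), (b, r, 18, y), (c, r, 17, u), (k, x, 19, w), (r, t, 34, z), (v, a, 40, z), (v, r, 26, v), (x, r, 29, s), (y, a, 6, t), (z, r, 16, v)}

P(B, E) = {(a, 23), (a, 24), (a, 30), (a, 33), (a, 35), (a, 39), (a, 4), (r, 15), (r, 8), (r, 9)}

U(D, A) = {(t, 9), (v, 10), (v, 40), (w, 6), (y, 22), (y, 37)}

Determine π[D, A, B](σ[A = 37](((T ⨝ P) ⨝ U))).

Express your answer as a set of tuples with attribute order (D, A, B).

{(y, 37, a)}

Joining T and P on B yields {(a, a, 24, t, 23), (a, a, 24, t, 24), (a, a, 24, t, 30), (a, a, 24, t, 33), (a, a, 24, t, 35), (a, a, 24, t, 39), (a, a, 24, t, 4), (b, r, 18, y, 15), (b, r, 18, y, 8), (b, r, 18, y, 9), (c, r, 17, u, 15), (c, r, 17, u, 8), (c, r, 17, u, 9), (v, a, 40, z, 23), (v, a, 40, z, 24), (v, a, 40, z, 30), (v, a, 40, z, 33), (v, a, 40, z, 35), (v, a, 40, z, 39), (v, a, 40, z, 4), (v, r, 26, v, 15), (v, r, 26, v, 8), (v, r, 26, v, 9), (x, r, 29, s, 15), (x, r, 29, s, 8), (x, r, 29, s, 9), (y, a, 6, t, 23), (y, a, 6, t, 24), (y, a, 6, t, 30), (y, a, 6, t, 33), (y, a, 6, t, 35), (y, a, 6, t, 39), (y, a, 6, t, 4), (z, r, 16, v, 15), (z, r, 16, v, 8), (z, r, 16, v, 9)}.
Joining (T ⨝ P) and U on D yields {(v, a, 40, z, 23, 10), (v, a, 40, z, 23, 40), (v, a, 40, z, 24, 10), (v, a, 40, z, 24, 40), (v, a, 40, z, 30, 10), (v, a, 40, z, 30, 40), (v, a, 40, z, 33, 10), (v, a, 40, z, 33, 40), (v, a, 40, z, 35, 10), (v, a, 40, z, 35, 40), (v, a, 40, z, 39, 10), (v, a, 40, z, 39, 40), (v, a, 40, z, 4, 10), (v, a, 40, z, 4, 40), (v, r, 26, v, 15, 10), (v, r, 26, v, 15, 40), (v, r, 26, v, 8, 10), (v, r, 26, v, 8, 40), (v, r, 26, v, 9, 10), (v, r, 26, v, 9, 40), (y, a, 6, t, 23, 22), (y, a, 6, t, 23, 37), (y, a, 6, t, 24, 22), (y, a, 6, t, 24, 37), (y, a, 6, t, 30, 22), (y, a, 6, t, 30, 37), (y, a, 6, t, 33, 22), (y, a, 6, t, 33, 37), (y, a, 6, t, 35, 22), (y, a, 6, t, 35, 37), (y, a, 6, t, 39, 22), (y, a, 6, t, 39, 37), (y, a, 6, t, 4, 22), (y, a, 6, t, 4, 37)}.
Apply σ_{A = 37}; surviving tuples: {(y, a, 6, t, 23, 37), (y, a, 6, t, 24, 37), (y, a, 6, t, 30, 37), (y, a, 6, t, 33, 37), (y, a, 6, t, 35, 37), (y, a, 6, t, 39, 37), (y, a, 6, t, 4, 37)}
π[D, A, B]: project onto (D, A, B) (6 duplicate(s) eliminated) → {(y, 37, a)}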